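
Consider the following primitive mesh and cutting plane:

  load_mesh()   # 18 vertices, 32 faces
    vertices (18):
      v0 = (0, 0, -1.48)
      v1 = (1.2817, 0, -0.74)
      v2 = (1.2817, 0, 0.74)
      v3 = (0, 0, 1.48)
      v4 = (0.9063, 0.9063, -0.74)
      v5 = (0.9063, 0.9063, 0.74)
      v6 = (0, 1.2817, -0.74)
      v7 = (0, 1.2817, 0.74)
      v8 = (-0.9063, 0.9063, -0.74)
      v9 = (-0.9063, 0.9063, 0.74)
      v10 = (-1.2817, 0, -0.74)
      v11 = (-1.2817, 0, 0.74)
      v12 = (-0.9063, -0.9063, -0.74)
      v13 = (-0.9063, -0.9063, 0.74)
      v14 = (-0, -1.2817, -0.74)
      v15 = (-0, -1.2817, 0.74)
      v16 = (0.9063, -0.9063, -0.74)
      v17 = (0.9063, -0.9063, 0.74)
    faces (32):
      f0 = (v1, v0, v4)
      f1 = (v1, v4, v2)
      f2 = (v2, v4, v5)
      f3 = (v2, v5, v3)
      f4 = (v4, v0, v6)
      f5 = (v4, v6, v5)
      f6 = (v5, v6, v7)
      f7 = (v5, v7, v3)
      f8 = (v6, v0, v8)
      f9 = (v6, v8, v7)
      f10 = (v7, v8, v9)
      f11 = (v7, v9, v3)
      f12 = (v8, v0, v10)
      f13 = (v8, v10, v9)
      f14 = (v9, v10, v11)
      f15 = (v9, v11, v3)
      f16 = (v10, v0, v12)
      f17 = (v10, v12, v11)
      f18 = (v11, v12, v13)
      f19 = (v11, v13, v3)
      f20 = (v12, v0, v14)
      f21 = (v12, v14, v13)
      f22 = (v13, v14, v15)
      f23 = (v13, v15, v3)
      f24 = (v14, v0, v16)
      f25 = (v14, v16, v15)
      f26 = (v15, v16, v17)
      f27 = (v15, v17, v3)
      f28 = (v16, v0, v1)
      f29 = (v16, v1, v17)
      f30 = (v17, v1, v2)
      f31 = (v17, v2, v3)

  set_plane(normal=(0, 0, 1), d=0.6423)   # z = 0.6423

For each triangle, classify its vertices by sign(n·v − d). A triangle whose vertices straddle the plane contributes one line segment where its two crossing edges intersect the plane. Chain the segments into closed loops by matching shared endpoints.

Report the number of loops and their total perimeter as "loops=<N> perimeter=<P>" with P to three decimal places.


loops=1 perimeter=7.848

Straddling triangles (16 of 32):
  (v1,v4,v2) [--+] → (1.25692, 0.059828, 0.6423)–(1.2817, 0, 0.6423)  len=0.0648
  (v2,v4,v5) [+-+] → (1.25692, 0.059828, 0.6423)–(0.9063, 0.9063, 0.6423)  len=0.9162
  (v4,v6,v5) [--+] → (0.846472, 0.931081, 0.6423)–(0.9063, 0.9063, 0.6423)  len=0.0648
  (v5,v6,v7) [+-+] → (0.846472, 0.931081, 0.6423)–(0, 1.2817, 0.6423)  len=0.9162
  (v6,v8,v7) [--+] → (-0.059828, 1.25692, 0.6423)–(0, 1.2817, 0.6423)  len=0.0648
  (v7,v8,v9) [+-+] → (-0.059828, 1.25692, 0.6423)–(-0.9063, 0.9063, 0.6423)  len=0.9162
  (v8,v10,v9) [--+] → (-0.931081, 0.846472, 0.6423)–(-0.9063, 0.9063, 0.6423)  len=0.0648
  (v9,v10,v11) [+-+] → (-0.931081, 0.846472, 0.6423)–(-1.2817, 0, 0.6423)  len=0.9162
  (v10,v12,v11) [--+] → (-1.25692, -0.059828, 0.6423)–(-1.2817, 0, 0.6423)  len=0.0648
  (v11,v12,v13) [+-+] → (-1.25692, -0.059828, 0.6423)–(-0.9063, -0.9063, 0.6423)  len=0.9162
  (v12,v14,v13) [--+] → (-0.846472, -0.931081, 0.6423)–(-0.9063, -0.9063, 0.6423)  len=0.0648
  (v13,v14,v15) [+-+] → (-0.846472, -0.931081, 0.6423)–(0, -1.2817, 0.6423)  len=0.9162
  (v14,v16,v15) [--+] → (0.059828, -1.25692, 0.6423)–(0, -1.2817, 0.6423)  len=0.0648
  (v15,v16,v17) [+-+] → (0.059828, -1.25692, 0.6423)–(0.9063, -0.9063, 0.6423)  len=0.9162
  (v16,v1,v17) [--+] → (0.931081, -0.846472, 0.6423)–(0.9063, -0.9063, 0.6423)  len=0.0648
  (v17,v1,v2) [+-+] → (0.931081, -0.846472, 0.6423)–(1.2817, 0, 0.6423)  len=0.9162

Chained into 1 loop(s):
  loop 1: 16 segments, perimeter = 7.8478
Total perimeter = 7.848


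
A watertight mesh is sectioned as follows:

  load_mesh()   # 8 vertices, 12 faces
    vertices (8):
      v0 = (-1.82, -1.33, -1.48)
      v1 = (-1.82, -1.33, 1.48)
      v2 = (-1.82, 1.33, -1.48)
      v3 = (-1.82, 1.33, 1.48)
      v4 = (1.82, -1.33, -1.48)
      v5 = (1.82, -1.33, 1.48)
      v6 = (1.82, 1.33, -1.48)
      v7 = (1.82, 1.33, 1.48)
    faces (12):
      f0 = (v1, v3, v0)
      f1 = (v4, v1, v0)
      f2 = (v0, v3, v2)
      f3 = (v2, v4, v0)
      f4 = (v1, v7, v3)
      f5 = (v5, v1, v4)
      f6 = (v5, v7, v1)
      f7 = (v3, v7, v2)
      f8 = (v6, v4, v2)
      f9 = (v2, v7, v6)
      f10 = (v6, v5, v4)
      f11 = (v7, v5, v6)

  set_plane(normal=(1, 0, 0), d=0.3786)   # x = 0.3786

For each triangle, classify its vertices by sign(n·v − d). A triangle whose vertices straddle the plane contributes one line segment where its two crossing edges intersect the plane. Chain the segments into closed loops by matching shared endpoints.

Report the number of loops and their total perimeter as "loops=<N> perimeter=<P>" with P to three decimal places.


loops=1 perimeter=11.240

Straddling triangles (8 of 12):
  (v4,v1,v0) [+--] → (0.3786, -1.33, -0.307873)–(0.3786, -1.33, -1.48)  len=1.1721
  (v2,v4,v0) [-+-] → (0.3786, -0.276669, -1.48)–(0.3786, -1.33, -1.48)  len=1.0533
  (v1,v7,v3) [-+-] → (0.3786, 0.276669, 1.48)–(0.3786, 1.33, 1.48)  len=1.0533
  (v5,v1,v4) [+-+] → (0.3786, -1.33, 1.48)–(0.3786, -1.33, -0.307873)  len=1.7879
  (v5,v7,v1) [++-] → (0.3786, 0.276669, 1.48)–(0.3786, -1.33, 1.48)  len=1.6067
  (v3,v7,v2) [-+-] → (0.3786, 1.33, 1.48)–(0.3786, 1.33, 0.307873)  len=1.1721
  (v6,v4,v2) [++-] → (0.3786, -0.276669, -1.48)–(0.3786, 1.33, -1.48)  len=1.6067
  (v2,v7,v6) [-++] → (0.3786, 1.33, 0.307873)–(0.3786, 1.33, -1.48)  len=1.7879

Chained into 1 loop(s):
  loop 1: 8 segments, perimeter = 11.2400
Total perimeter = 11.240


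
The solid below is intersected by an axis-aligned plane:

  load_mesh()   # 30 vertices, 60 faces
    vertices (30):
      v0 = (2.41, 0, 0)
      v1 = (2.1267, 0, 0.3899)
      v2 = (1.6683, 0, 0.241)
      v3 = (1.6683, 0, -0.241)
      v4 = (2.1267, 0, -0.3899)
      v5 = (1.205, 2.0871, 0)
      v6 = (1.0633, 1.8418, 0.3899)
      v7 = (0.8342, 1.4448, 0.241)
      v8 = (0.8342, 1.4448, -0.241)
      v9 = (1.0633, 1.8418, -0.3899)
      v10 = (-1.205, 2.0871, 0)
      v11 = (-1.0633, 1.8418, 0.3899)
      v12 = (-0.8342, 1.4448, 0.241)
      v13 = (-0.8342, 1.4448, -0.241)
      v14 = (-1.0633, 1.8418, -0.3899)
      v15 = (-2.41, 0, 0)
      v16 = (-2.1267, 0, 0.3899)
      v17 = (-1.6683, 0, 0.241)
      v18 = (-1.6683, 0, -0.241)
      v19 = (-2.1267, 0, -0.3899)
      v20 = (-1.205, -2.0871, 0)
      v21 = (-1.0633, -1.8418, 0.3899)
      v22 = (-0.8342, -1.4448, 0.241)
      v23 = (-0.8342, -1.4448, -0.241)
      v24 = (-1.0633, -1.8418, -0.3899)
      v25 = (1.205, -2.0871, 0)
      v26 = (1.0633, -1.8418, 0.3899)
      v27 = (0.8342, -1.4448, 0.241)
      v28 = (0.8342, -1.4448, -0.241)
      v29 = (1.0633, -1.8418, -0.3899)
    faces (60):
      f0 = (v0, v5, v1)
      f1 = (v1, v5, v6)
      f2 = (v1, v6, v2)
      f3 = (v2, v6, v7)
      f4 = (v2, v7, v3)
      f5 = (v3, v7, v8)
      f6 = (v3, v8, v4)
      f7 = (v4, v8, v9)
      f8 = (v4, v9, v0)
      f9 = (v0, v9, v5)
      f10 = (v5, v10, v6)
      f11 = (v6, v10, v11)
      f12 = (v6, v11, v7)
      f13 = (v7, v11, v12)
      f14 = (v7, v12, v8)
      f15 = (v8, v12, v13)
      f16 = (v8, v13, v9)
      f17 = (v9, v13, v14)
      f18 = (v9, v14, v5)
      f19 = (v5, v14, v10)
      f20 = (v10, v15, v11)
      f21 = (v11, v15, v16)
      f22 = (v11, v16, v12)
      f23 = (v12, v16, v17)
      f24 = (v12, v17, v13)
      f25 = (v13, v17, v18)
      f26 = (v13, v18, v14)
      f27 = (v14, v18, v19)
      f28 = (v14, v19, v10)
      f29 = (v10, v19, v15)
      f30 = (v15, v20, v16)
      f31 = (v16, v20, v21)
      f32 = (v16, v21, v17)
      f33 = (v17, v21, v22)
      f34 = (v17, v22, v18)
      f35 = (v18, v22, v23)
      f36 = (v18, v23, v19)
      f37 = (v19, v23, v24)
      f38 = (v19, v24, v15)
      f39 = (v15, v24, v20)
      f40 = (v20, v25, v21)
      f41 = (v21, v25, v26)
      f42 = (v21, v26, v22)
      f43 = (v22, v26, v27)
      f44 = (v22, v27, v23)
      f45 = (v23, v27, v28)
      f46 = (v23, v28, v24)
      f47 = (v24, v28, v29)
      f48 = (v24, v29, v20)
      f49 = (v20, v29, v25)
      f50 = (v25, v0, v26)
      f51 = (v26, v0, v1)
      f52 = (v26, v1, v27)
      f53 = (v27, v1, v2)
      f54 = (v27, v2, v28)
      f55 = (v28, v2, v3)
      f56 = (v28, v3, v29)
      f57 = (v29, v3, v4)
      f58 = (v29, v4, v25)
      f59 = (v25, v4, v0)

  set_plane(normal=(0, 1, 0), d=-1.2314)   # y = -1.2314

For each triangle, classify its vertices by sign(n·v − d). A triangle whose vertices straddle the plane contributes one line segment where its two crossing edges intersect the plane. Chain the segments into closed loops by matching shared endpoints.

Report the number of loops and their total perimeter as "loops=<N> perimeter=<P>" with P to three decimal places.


loops=2 perimeter=4.819

Straddling triangles (20 of 60):
  (v15,v20,v16) [+-+] → (-1.69904, -1.2314, 0)–(-1.58289, -1.2314, 0.159857)  len=0.1976
  (v16,v20,v21) [+--] → (-1.58289, -1.2314, 0.159857)–(-1.41573, -1.2314, 0.3899)  len=0.2844
  (v16,v21,v17) [+-+] → (-1.41573, -1.2314, 0.3899)–(-1.26381, -1.2314, 0.340552)  len=0.1597
  (v17,v21,v22) [+--] → (-1.26381, -1.2314, 0.340552)–(-0.957398, -1.2314, 0.241)  len=0.3222
  (v17,v22,v18) [+-+] → (-0.957398, -1.2314, 0.241)–(-0.957398, -1.2314, 0.169808)  len=0.0712
  (v18,v22,v23) [+--] → (-0.957398, -1.2314, 0.169808)–(-0.957398, -1.2314, -0.241)  len=0.4108
  (v18,v23,v19) [+-+] → (-0.957398, -1.2314, -0.241)–(-1.0251, -1.2314, -0.262993)  len=0.0712
  (v19,v23,v24) [+--] → (-1.0251, -1.2314, -0.262993)–(-1.41573, -1.2314, -0.3899)  len=0.4107
  (v19,v24,v15) [+-+] → (-1.41573, -1.2314, -0.3899)–(-1.50962, -1.2314, -0.260681)  len=0.1597
  (v15,v24,v20) [+--] → (-1.50962, -1.2314, -0.260681)–(-1.69904, -1.2314, 0)  len=0.3222
  (v25,v0,v26) [-+-] → (1.69904, -1.2314, 0)–(1.50962, -1.2314, 0.260681)  len=0.3222
  (v26,v0,v1) [-++] → (1.50962, -1.2314, 0.260681)–(1.41573, -1.2314, 0.3899)  len=0.1597
  (v26,v1,v27) [-+-] → (1.41573, -1.2314, 0.3899)–(1.0251, -1.2314, 0.262993)  len=0.4107
  (v27,v1,v2) [-++] → (1.0251, -1.2314, 0.262993)–(0.957398, -1.2314, 0.241)  len=0.0712
  (v27,v2,v28) [-+-] → (0.957398, -1.2314, 0.241)–(0.957398, -1.2314, -0.169808)  len=0.4108
  (v28,v2,v3) [-++] → (0.957398, -1.2314, -0.169808)–(0.957398, -1.2314, -0.241)  len=0.0712
  (v28,v3,v29) [-+-] → (0.957398, -1.2314, -0.241)–(1.26381, -1.2314, -0.340552)  len=0.3222
  (v29,v3,v4) [-++] → (1.26381, -1.2314, -0.340552)–(1.41573, -1.2314, -0.3899)  len=0.1597
  (v29,v4,v25) [-+-] → (1.41573, -1.2314, -0.3899)–(1.58289, -1.2314, -0.159857)  len=0.2844
  (v25,v4,v0) [-++] → (1.58289, -1.2314, -0.159857)–(1.69904, -1.2314, 0)  len=0.1976

Chained into 2 loop(s):
  loop 1: 10 segments, perimeter = 2.4097
  loop 2: 10 segments, perimeter = 2.4097
Total perimeter = 4.819


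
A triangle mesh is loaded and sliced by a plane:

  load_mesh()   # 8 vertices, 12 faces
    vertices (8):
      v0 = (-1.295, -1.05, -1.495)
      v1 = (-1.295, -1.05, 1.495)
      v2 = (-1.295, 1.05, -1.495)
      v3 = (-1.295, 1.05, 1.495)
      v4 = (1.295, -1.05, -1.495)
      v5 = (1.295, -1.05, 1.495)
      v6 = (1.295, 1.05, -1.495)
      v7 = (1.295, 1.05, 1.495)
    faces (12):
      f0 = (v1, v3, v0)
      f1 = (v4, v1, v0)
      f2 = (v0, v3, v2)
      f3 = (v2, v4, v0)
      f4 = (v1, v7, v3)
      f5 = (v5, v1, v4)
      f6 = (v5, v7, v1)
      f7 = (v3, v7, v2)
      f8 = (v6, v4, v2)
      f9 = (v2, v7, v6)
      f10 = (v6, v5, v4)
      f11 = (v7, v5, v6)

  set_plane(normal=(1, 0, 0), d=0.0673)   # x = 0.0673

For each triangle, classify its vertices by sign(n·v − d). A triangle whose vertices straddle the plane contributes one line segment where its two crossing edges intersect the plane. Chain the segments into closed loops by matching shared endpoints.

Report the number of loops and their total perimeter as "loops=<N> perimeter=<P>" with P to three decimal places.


loops=1 perimeter=10.180

Straddling triangles (8 of 12):
  (v4,v1,v0) [+--] → (0.0673, -1.05, -0.0776938)–(0.0673, -1.05, -1.495)  len=1.4173
  (v2,v4,v0) [-+-] → (0.0673, -0.0545676, -1.495)–(0.0673, -1.05, -1.495)  len=0.9954
  (v1,v7,v3) [-+-] → (0.0673, 0.0545676, 1.495)–(0.0673, 1.05, 1.495)  len=0.9954
  (v5,v1,v4) [+-+] → (0.0673, -1.05, 1.495)–(0.0673, -1.05, -0.0776938)  len=1.5727
  (v5,v7,v1) [++-] → (0.0673, 0.0545676, 1.495)–(0.0673, -1.05, 1.495)  len=1.1046
  (v3,v7,v2) [-+-] → (0.0673, 1.05, 1.495)–(0.0673, 1.05, 0.0776938)  len=1.4173
  (v6,v4,v2) [++-] → (0.0673, -0.0545676, -1.495)–(0.0673, 1.05, -1.495)  len=1.1046
  (v2,v7,v6) [-++] → (0.0673, 1.05, 0.0776938)–(0.0673, 1.05, -1.495)  len=1.5727

Chained into 1 loop(s):
  loop 1: 8 segments, perimeter = 10.1800
Total perimeter = 10.180


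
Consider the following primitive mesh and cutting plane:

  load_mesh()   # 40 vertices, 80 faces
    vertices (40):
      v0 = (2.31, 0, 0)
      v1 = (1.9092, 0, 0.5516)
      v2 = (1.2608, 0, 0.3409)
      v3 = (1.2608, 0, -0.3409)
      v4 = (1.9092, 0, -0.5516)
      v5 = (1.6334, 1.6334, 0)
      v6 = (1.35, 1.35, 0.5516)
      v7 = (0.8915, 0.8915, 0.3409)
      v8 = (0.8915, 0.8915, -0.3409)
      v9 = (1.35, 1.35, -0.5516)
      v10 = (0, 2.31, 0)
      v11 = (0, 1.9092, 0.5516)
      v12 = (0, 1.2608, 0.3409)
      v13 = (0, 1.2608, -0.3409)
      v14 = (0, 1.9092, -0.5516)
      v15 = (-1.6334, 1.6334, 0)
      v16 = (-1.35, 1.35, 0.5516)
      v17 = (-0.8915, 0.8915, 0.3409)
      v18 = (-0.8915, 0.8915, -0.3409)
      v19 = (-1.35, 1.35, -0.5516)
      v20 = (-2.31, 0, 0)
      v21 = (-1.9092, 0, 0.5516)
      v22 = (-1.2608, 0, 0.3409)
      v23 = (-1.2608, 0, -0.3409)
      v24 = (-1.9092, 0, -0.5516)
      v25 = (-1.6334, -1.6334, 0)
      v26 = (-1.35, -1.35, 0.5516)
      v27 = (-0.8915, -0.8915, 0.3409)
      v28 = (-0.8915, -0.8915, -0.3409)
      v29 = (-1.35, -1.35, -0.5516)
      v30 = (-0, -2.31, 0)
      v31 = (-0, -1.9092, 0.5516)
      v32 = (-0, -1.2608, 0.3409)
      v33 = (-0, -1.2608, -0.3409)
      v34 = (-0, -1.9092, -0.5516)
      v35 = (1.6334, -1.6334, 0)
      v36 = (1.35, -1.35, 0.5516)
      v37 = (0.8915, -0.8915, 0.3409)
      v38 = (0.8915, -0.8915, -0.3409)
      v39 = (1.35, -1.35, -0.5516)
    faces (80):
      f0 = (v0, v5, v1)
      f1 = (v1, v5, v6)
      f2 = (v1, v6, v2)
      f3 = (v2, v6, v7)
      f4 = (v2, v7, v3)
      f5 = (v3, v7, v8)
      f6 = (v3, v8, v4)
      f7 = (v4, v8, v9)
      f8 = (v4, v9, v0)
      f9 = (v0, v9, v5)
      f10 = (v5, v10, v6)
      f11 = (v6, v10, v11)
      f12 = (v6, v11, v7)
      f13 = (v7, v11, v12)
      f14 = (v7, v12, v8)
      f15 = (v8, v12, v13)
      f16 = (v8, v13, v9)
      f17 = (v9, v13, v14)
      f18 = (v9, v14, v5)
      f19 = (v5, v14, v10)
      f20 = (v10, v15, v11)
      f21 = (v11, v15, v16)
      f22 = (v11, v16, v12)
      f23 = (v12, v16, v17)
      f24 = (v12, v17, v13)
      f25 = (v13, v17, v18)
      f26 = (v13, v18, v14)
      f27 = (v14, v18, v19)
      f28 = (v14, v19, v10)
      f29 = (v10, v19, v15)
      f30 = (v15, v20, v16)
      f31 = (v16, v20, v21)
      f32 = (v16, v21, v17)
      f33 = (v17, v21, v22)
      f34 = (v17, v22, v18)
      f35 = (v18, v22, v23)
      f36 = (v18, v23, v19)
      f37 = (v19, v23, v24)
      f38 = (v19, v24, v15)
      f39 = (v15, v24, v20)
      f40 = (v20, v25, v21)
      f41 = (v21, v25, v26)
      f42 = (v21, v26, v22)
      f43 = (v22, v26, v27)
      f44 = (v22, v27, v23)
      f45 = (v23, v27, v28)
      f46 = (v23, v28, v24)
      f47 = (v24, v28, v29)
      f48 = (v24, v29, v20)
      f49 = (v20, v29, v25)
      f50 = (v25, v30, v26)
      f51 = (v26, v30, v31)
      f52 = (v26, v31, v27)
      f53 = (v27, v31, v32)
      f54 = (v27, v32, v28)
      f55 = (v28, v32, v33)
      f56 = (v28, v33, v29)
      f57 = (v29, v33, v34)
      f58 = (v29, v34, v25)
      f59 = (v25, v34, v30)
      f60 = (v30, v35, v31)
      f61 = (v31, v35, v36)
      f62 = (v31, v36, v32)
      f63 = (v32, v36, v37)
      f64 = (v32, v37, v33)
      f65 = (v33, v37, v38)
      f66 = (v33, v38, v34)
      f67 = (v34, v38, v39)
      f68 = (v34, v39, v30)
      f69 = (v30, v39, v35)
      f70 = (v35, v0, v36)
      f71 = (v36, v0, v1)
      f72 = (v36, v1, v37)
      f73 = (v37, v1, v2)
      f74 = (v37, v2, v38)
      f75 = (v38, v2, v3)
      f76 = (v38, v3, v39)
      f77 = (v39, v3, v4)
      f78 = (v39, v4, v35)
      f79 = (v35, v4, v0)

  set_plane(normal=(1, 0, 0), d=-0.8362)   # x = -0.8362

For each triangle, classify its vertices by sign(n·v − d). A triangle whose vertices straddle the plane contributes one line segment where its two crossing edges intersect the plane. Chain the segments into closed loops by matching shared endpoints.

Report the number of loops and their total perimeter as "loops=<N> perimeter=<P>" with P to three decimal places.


loops=2 perimeter=6.818

Straddling triangles (20 of 80):
  (v10,v15,v11) [+-+] → (-0.8362, 1.96362, 0)–(-0.8362, 1.76801, 0.269215)  len=0.3328
  (v11,v15,v16) [+--] → (-0.8362, 1.76801, 0.269215)–(-0.8362, 1.56283, 0.5516)  len=0.3491
  (v11,v16,v12) [+-+] → (-0.8362, 1.56283, 0.5516)–(-0.8362, 1.31605, 0.471409)  len=0.2595
  (v12,v16,v17) [+--] → (-0.8362, 1.31605, 0.471409)–(-0.8362, 0.914408, 0.3409)  len=0.4223
  (v12,v17,v13) [+-+] → (-0.8362, 0.914408, 0.3409)–(-0.8362, 0.914408, 0.298608)  len=0.0423
  (v13,v17,v18) [+--] → (-0.8362, 0.914408, 0.298608)–(-0.8362, 0.914408, -0.3409)  len=0.6395
  (v13,v18,v14) [+-+] → (-0.8362, 0.914408, -0.3409)–(-0.8362, 0.954628, -0.35397)  len=0.0423
  (v14,v18,v19) [+--] → (-0.8362, 0.954628, -0.35397)–(-0.8362, 1.56283, -0.5516)  len=0.6395
  (v14,v19,v10) [+-+] → (-0.8362, 1.56283, -0.5516)–(-0.8362, 1.71537, -0.341665)  len=0.2595
  (v10,v19,v15) [+--] → (-0.8362, 1.71537, -0.341665)–(-0.8362, 1.96362, 0)  len=0.4223
  (v25,v30,v26) [-+-] → (-0.8362, -1.96362, 0)–(-0.8362, -1.71537, 0.341665)  len=0.4223
  (v26,v30,v31) [-++] → (-0.8362, -1.71537, 0.341665)–(-0.8362, -1.56283, 0.5516)  len=0.2595
  (v26,v31,v27) [-+-] → (-0.8362, -1.56283, 0.5516)–(-0.8362, -0.954628, 0.35397)  len=0.6395
  (v27,v31,v32) [-++] → (-0.8362, -0.954628, 0.35397)–(-0.8362, -0.914408, 0.3409)  len=0.0423
  (v27,v32,v28) [-+-] → (-0.8362, -0.914408, 0.3409)–(-0.8362, -0.914408, -0.298608)  len=0.6395
  (v28,v32,v33) [-++] → (-0.8362, -0.914408, -0.298608)–(-0.8362, -0.914408, -0.3409)  len=0.0423
  (v28,v33,v29) [-+-] → (-0.8362, -0.914408, -0.3409)–(-0.8362, -1.31605, -0.471409)  len=0.4223
  (v29,v33,v34) [-++] → (-0.8362, -1.31605, -0.471409)–(-0.8362, -1.56283, -0.5516)  len=0.2595
  (v29,v34,v25) [-+-] → (-0.8362, -1.56283, -0.5516)–(-0.8362, -1.76801, -0.269215)  len=0.3491
  (v25,v34,v30) [-++] → (-0.8362, -1.76801, -0.269215)–(-0.8362, -1.96362, 0)  len=0.3328

Chained into 2 loop(s):
  loop 1: 10 segments, perimeter = 3.4091
  loop 2: 10 segments, perimeter = 3.4091
Total perimeter = 6.818


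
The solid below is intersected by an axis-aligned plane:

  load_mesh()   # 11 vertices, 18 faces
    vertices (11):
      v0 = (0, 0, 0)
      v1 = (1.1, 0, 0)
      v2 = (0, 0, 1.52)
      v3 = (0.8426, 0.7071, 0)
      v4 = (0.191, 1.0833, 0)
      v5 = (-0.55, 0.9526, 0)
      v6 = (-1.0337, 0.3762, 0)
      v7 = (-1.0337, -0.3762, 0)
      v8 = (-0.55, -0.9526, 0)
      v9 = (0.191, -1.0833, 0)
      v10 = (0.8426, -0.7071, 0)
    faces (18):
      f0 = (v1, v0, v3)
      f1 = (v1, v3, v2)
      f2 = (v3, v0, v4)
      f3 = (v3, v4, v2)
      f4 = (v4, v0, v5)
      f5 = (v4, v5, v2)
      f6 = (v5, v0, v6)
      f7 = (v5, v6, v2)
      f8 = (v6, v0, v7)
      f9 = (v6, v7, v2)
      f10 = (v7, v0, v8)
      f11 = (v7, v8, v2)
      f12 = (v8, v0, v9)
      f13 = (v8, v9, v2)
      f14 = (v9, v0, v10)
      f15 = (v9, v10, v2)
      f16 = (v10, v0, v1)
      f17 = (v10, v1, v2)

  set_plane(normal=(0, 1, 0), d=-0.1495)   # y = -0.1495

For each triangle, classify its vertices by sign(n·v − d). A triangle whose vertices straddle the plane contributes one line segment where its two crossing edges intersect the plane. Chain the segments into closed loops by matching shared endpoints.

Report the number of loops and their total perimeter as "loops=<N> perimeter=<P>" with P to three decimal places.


loops=1 perimeter=5.460

Straddling triangles (10 of 18):
  (v6,v0,v7) [++-] → (-0.410787, -0.1495, 0)–(-1.0337, -0.1495, 0)  len=0.6229
  (v6,v7,v2) [+-+] → (-1.0337, -0.1495, 0)–(-0.410787, -0.1495, 0.91596)  len=1.1077
  (v7,v0,v8) [-+-] → (-0.410787, -0.1495, 0)–(-0.0863164, -0.1495, 0)  len=0.3245
  (v7,v8,v2) [--+] → (-0.0863164, -0.1495, 1.28145)–(-0.410787, -0.1495, 0.91596)  len=0.4887
  (v8,v0,v9) [-+-] → (-0.0863164, -0.1495, 0)–(0.0263588, -0.1495, 0)  len=0.1127
  (v8,v9,v2) [--+] → (0.0263588, -0.1495, 1.31023)–(-0.0863164, -0.1495, 1.28145)  len=0.1163
  (v9,v0,v10) [-+-] → (0.0263588, -0.1495, 0)–(0.178148, -0.1495, 0)  len=0.1518
  (v9,v10,v2) [--+] → (0.178148, -0.1495, 1.19863)–(0.0263588, -0.1495, 1.31023)  len=0.1884
  (v10,v0,v1) [-++] → (0.178148, -0.1495, 0)–(1.04558, -0.1495, 0)  len=0.8674
  (v10,v1,v2) [-++] → (1.04558, -0.1495, 0)–(0.178148, -0.1495, 1.19863)  len=1.4796

Chained into 1 loop(s):
  loop 1: 10 segments, perimeter = 5.4600
Total perimeter = 5.460


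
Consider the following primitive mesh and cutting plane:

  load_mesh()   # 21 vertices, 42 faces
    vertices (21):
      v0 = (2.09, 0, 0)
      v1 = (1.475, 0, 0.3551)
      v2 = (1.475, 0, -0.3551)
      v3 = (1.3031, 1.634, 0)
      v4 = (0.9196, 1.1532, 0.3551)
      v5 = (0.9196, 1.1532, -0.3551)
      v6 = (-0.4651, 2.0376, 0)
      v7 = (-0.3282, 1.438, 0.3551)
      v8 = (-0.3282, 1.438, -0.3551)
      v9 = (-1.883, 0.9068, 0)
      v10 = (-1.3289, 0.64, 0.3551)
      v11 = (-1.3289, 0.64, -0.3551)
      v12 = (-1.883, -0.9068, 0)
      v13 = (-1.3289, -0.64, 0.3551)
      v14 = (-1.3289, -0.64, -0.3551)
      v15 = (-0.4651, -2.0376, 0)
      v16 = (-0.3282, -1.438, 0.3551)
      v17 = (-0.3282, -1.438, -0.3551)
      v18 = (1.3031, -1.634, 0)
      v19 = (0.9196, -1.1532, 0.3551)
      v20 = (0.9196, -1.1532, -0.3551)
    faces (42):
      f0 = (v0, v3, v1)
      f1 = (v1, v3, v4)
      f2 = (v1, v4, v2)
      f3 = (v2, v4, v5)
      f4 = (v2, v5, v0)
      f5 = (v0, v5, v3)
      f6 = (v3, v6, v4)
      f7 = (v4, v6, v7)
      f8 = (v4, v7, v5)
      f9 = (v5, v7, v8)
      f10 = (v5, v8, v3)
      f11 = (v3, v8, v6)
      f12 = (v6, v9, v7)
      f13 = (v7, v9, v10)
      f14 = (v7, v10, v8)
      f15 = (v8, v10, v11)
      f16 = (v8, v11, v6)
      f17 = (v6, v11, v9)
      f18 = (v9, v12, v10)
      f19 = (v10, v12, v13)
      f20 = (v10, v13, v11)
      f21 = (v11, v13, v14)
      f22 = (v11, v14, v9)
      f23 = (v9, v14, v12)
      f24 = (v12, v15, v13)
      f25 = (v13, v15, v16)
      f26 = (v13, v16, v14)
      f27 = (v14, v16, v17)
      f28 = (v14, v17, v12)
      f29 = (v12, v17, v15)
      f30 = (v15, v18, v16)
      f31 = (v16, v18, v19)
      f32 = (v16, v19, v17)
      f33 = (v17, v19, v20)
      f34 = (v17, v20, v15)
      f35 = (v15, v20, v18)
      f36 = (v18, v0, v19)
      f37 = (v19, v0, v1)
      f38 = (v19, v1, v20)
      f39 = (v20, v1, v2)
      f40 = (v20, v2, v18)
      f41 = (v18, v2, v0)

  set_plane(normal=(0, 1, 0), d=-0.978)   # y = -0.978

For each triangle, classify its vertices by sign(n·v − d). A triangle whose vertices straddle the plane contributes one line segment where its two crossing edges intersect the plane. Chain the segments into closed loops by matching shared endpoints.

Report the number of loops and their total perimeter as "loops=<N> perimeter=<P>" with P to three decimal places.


Straddling triangles (12 of 42):
  (v12,v15,v13) [+-+] → (-1.79372, -0.978, 0)–(-1.12, -0.978, 0.269221)  len=0.7255
  (v13,v15,v16) [+--] → (-1.12, -0.978, 0.269221)–(-0.905045, -0.978, 0.3551)  len=0.2315
  (v13,v16,v14) [+-+] → (-0.905045, -0.978, 0.3551)–(-0.905045, -0.978, -0.0542885)  len=0.4094
  (v14,v16,v17) [+--] → (-0.905045, -0.978, -0.0542885)–(-0.905045, -0.978, -0.3551)  len=0.3008
  (v14,v17,v12) [+-+] → (-0.905045, -0.978, -0.3551)–(-1.6746, -0.978, -0.0475962)  len=0.8287
  (v12,v17,v15) [+--] → (-1.6746, -0.978, -0.0475962)–(-1.79372, -0.978, 0)  len=0.1283
  (v18,v0,v19) [-+-] → (1.61902, -0.978, 0)–(1.09741, -0.978, 0.301151)  len=0.6023
  (v19,v0,v1) [-++] → (1.09741, -0.978, 0.301151)–(1.00398, -0.978, 0.3551)  len=0.1079
  (v19,v1,v20) [-+-] → (1.00398, -0.978, 0.3551)–(1.00398, -0.978, -0.247203)  len=0.6023
  (v20,v1,v2) [-++] → (1.00398, -0.978, -0.247203)–(1.00398, -0.978, -0.3551)  len=0.1079
  (v20,v2,v18) [-+-] → (1.00398, -0.978, -0.3551)–(1.37211, -0.978, -0.142562)  len=0.4251
  (v18,v2,v0) [-++] → (1.37211, -0.978, -0.142562)–(1.61902, -0.978, 0)  len=0.2851

Chained into 2 loop(s):
  loop 1: 6 segments, perimeter = 2.6242
  loop 2: 6 segments, perimeter = 2.1306
Total perimeter = 4.755

loops=2 perimeter=4.755


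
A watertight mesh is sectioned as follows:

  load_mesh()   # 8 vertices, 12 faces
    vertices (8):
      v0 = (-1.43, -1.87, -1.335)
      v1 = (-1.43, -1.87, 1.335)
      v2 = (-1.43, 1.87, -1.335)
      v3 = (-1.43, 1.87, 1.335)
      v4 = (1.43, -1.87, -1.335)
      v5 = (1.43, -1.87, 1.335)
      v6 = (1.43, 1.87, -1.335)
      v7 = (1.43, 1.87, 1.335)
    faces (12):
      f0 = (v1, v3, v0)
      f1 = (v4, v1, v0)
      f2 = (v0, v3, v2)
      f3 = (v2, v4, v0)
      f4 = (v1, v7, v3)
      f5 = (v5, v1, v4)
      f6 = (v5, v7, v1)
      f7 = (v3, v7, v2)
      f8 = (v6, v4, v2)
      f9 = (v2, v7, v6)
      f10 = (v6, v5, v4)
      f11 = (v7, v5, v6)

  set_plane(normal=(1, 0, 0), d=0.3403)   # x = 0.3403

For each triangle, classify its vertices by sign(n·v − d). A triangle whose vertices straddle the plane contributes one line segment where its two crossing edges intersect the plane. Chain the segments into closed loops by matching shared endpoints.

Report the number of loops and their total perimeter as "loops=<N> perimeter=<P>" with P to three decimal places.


Straddling triangles (8 of 12):
  (v4,v1,v0) [+--] → (0.3403, -1.87, -0.317693)–(0.3403, -1.87, -1.335)  len=1.0173
  (v2,v4,v0) [-+-] → (0.3403, -0.445008, -1.335)–(0.3403, -1.87, -1.335)  len=1.4250
  (v1,v7,v3) [-+-] → (0.3403, 0.445008, 1.335)–(0.3403, 1.87, 1.335)  len=1.4250
  (v5,v1,v4) [+-+] → (0.3403, -1.87, 1.335)–(0.3403, -1.87, -0.317693)  len=1.6527
  (v5,v7,v1) [++-] → (0.3403, 0.445008, 1.335)–(0.3403, -1.87, 1.335)  len=2.3150
  (v3,v7,v2) [-+-] → (0.3403, 1.87, 1.335)–(0.3403, 1.87, 0.317693)  len=1.0173
  (v6,v4,v2) [++-] → (0.3403, -0.445008, -1.335)–(0.3403, 1.87, -1.335)  len=2.3150
  (v2,v7,v6) [-++] → (0.3403, 1.87, 0.317693)–(0.3403, 1.87, -1.335)  len=1.6527

Chained into 1 loop(s):
  loop 1: 8 segments, perimeter = 12.8200
Total perimeter = 12.820

loops=1 perimeter=12.820


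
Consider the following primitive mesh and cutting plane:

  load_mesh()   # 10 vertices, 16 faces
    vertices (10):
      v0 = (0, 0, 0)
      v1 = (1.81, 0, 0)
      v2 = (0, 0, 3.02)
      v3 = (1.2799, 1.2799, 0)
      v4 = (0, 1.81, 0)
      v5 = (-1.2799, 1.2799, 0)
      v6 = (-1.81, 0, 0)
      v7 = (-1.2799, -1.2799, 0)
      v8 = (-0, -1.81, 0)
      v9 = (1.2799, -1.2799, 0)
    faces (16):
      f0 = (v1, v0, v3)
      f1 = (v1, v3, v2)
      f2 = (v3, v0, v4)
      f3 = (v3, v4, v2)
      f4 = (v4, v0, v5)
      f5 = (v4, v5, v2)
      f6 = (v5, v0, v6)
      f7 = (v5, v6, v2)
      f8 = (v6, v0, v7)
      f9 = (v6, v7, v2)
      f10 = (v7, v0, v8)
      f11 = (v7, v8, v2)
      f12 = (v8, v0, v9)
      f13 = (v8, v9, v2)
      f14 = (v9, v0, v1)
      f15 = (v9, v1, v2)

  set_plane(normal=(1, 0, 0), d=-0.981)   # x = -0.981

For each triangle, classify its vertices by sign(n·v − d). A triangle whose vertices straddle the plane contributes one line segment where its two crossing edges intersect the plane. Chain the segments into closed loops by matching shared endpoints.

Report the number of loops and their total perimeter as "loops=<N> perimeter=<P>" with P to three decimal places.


loops=1 perimeter=6.837

Straddling triangles (8 of 16):
  (v4,v0,v5) [++-] → (-0.981, 0.981, 0)–(-0.981, 1.4037, 0)  len=0.4227
  (v4,v5,v2) [+-+] → (-0.981, 1.4037, 0)–(-0.981, 0.981, 0.705272)  len=0.8222
  (v5,v0,v6) [-+-] → (-0.981, 0.981, 0)–(-0.981, 0, 0)  len=0.9810
  (v5,v6,v2) [--+] → (-0.981, 0, 1.38319)–(-0.981, 0.981, 0.705272)  len=1.1925
  (v6,v0,v7) [-+-] → (-0.981, 0, 0)–(-0.981, -0.981, 0)  len=0.9810
  (v6,v7,v2) [--+] → (-0.981, -0.981, 0.705272)–(-0.981, 0, 1.38319)  len=1.1925
  (v7,v0,v8) [-++] → (-0.981, -0.981, 0)–(-0.981, -1.4037, 0)  len=0.4227
  (v7,v8,v2) [-++] → (-0.981, -1.4037, 0)–(-0.981, -0.981, 0.705272)  len=0.8222

Chained into 1 loop(s):
  loop 1: 8 segments, perimeter = 6.8368
Total perimeter = 6.837


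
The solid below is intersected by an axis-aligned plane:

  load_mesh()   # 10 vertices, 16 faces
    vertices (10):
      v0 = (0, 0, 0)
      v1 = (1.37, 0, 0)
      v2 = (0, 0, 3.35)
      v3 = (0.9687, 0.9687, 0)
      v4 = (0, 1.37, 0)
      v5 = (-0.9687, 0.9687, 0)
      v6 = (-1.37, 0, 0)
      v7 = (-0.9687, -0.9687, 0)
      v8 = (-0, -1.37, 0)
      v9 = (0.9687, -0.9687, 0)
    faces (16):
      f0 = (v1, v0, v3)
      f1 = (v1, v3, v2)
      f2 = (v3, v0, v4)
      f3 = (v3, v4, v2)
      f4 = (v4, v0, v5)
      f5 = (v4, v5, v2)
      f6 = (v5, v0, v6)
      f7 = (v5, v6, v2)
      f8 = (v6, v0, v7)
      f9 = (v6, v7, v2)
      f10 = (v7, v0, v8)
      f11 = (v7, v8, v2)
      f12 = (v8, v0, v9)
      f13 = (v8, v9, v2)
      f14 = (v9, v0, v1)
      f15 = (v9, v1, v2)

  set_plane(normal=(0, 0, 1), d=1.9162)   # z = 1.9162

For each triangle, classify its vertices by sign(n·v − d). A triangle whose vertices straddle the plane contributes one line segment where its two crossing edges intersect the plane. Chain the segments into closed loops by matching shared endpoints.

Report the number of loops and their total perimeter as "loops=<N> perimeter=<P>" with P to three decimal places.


loops=1 perimeter=3.590

Straddling triangles (8 of 16):
  (v1,v3,v2) [--+] → (0.414604, 0.414604, 1.9162)–(0.58636, 0, 1.9162)  len=0.4488
  (v3,v4,v2) [--+] → (0, 0.58636, 1.9162)–(0.414604, 0.414604, 1.9162)  len=0.4488
  (v4,v5,v2) [--+] → (-0.414604, 0.414604, 1.9162)–(0, 0.58636, 1.9162)  len=0.4488
  (v5,v6,v2) [--+] → (-0.58636, 0, 1.9162)–(-0.414604, 0.414604, 1.9162)  len=0.4488
  (v6,v7,v2) [--+] → (-0.414604, -0.414604, 1.9162)–(-0.58636, 0, 1.9162)  len=0.4488
  (v7,v8,v2) [--+] → (0, -0.58636, 1.9162)–(-0.414604, -0.414604, 1.9162)  len=0.4488
  (v8,v9,v2) [--+] → (0.414604, -0.414604, 1.9162)–(0, -0.58636, 1.9162)  len=0.4488
  (v9,v1,v2) [--+] → (0.58636, 0, 1.9162)–(0.414604, -0.414604, 1.9162)  len=0.4488

Chained into 1 loop(s):
  loop 1: 8 segments, perimeter = 3.5902
Total perimeter = 3.590


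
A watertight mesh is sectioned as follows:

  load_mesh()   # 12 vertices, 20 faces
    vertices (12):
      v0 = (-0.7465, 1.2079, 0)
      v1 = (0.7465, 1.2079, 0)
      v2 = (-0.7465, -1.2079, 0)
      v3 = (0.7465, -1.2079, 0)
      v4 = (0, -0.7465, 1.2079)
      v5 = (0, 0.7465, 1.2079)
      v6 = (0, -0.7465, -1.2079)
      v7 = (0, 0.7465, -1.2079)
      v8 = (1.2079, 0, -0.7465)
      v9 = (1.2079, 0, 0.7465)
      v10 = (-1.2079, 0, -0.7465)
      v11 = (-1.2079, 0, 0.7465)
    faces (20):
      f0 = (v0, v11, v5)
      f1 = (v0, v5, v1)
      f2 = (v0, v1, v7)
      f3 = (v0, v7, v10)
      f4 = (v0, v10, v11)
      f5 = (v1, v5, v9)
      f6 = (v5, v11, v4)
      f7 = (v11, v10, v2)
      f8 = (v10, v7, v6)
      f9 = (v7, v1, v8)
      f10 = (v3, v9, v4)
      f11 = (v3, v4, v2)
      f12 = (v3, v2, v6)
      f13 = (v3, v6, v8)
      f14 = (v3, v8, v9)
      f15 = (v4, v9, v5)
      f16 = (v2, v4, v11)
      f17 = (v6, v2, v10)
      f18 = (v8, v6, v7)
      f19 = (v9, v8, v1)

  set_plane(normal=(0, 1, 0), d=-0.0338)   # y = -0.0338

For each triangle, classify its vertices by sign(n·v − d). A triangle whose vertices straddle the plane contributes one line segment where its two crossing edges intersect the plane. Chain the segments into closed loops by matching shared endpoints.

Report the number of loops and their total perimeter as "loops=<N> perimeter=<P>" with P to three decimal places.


Straddling triangles (10 of 20):
  (v5,v11,v4) [++-] → (-1.15321, -0.0338, 0.767391)–(0, -0.0338, 1.2079)  len=1.2345
  (v11,v10,v2) [++-] → (-1.19499, -0.0338, -0.725611)–(-1.19499, -0.0338, 0.725611)  len=1.4512
  (v10,v7,v6) [++-] → (0, -0.0338, -1.2079)–(-1.15321, -0.0338, -0.767391)  len=1.2345
  (v3,v9,v4) [-+-] → (1.19499, -0.0338, 0.725611)–(1.15321, -0.0338, 0.767391)  len=0.0591
  (v3,v6,v8) [--+] → (1.15321, -0.0338, -0.767391)–(1.19499, -0.0338, -0.725611)  len=0.0591
  (v3,v8,v9) [-++] → (1.19499, -0.0338, -0.725611)–(1.19499, -0.0338, 0.725611)  len=1.4512
  (v4,v9,v5) [-++] → (1.15321, -0.0338, 0.767391)–(0, -0.0338, 1.2079)  len=1.2345
  (v2,v4,v11) [--+] → (-1.15321, -0.0338, 0.767391)–(-1.19499, -0.0338, 0.725611)  len=0.0591
  (v6,v2,v10) [--+] → (-1.19499, -0.0338, -0.725611)–(-1.15321, -0.0338, -0.767391)  len=0.0591
  (v8,v6,v7) [+-+] → (1.15321, -0.0338, -0.767391)–(0, -0.0338, -1.2079)  len=1.2345

Chained into 1 loop(s):
  loop 1: 10 segments, perimeter = 8.0767
Total perimeter = 8.077

loops=1 perimeter=8.077


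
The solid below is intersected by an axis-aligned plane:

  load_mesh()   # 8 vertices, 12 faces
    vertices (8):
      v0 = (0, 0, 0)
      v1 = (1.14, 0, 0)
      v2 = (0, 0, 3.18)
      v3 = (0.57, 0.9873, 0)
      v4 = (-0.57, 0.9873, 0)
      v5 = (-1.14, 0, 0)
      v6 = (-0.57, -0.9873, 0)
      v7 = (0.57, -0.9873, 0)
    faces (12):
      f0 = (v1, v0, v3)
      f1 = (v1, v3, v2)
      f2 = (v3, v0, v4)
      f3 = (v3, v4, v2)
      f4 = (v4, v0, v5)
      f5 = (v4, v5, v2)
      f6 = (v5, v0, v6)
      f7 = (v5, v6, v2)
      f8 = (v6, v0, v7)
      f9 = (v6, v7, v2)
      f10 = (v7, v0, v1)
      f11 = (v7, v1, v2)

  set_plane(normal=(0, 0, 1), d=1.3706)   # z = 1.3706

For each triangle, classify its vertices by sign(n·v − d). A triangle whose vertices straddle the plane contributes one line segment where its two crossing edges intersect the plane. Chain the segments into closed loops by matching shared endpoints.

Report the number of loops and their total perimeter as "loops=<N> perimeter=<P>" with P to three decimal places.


Straddling triangles (6 of 12):
  (v1,v3,v2) [--+] → (0.324326, 0.561767, 1.3706)–(0.648653, 0, 1.3706)  len=0.6487
  (v3,v4,v2) [--+] → (-0.324326, 0.561767, 1.3706)–(0.324326, 0.561767, 1.3706)  len=0.6487
  (v4,v5,v2) [--+] → (-0.648653, 0, 1.3706)–(-0.324326, 0.561767, 1.3706)  len=0.6487
  (v5,v6,v2) [--+] → (-0.324326, -0.561767, 1.3706)–(-0.648653, 0, 1.3706)  len=0.6487
  (v6,v7,v2) [--+] → (0.324326, -0.561767, 1.3706)–(-0.324326, -0.561767, 1.3706)  len=0.6487
  (v7,v1,v2) [--+] → (0.648653, 0, 1.3706)–(0.324326, -0.561767, 1.3706)  len=0.6487

Chained into 1 loop(s):
  loop 1: 6 segments, perimeter = 3.8920
Total perimeter = 3.892

loops=1 perimeter=3.892


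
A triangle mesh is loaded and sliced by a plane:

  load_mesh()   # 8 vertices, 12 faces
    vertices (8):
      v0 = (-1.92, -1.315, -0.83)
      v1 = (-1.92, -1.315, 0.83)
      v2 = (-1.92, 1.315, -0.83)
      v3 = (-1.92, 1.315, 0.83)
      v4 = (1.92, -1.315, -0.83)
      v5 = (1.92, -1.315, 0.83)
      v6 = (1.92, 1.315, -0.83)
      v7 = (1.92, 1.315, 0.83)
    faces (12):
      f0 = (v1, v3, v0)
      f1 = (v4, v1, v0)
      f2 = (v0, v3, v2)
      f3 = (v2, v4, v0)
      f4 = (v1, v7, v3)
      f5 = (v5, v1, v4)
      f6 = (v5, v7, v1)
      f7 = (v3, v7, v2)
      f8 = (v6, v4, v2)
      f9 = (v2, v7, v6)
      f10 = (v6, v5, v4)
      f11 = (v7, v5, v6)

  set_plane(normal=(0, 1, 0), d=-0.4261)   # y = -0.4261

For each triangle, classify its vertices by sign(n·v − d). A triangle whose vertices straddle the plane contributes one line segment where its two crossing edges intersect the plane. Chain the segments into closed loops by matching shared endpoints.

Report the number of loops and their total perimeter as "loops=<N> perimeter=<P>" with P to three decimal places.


Straddling triangles (8 of 12):
  (v1,v3,v0) [-+-] → (-1.92, -0.4261, 0.83)–(-1.92, -0.4261, -0.268945)  len=1.0989
  (v0,v3,v2) [-++] → (-1.92, -0.4261, -0.268945)–(-1.92, -0.4261, -0.83)  len=0.5611
  (v2,v4,v0) [+--] → (0.622138, -0.4261, -0.83)–(-1.92, -0.4261, -0.83)  len=2.5421
  (v1,v7,v3) [-++] → (-0.622138, -0.4261, 0.83)–(-1.92, -0.4261, 0.83)  len=1.2979
  (v5,v7,v1) [-+-] → (1.92, -0.4261, 0.83)–(-0.622138, -0.4261, 0.83)  len=2.5421
  (v6,v4,v2) [+-+] → (1.92, -0.4261, -0.83)–(0.622138, -0.4261, -0.83)  len=1.2979
  (v6,v5,v4) [+--] → (1.92, -0.4261, 0.268945)–(1.92, -0.4261, -0.83)  len=1.0989
  (v7,v5,v6) [+-+] → (1.92, -0.4261, 0.83)–(1.92, -0.4261, 0.268945)  len=0.5611

Chained into 1 loop(s):
  loop 1: 8 segments, perimeter = 11.0000
Total perimeter = 11.000

loops=1 perimeter=11.000


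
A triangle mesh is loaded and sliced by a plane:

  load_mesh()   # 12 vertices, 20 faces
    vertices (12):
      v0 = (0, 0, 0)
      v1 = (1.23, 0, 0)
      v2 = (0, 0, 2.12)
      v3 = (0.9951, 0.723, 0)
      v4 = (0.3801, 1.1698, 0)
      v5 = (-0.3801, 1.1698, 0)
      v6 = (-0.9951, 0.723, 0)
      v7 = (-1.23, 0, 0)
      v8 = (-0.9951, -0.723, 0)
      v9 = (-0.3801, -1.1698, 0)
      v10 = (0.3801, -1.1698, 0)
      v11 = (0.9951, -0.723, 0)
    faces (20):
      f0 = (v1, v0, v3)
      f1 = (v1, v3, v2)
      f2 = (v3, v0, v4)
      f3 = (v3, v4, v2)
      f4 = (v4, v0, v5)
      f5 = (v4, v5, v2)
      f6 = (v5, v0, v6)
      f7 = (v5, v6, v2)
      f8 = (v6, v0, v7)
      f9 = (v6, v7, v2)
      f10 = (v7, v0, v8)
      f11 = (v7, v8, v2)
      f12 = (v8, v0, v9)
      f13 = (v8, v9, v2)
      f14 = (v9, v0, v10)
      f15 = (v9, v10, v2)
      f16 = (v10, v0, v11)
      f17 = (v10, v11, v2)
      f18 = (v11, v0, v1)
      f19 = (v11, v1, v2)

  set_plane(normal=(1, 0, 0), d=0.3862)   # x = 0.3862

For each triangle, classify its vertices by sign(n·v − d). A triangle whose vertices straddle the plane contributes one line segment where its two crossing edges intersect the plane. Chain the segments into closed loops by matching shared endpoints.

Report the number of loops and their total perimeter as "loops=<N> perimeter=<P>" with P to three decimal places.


loops=1 perimeter=6.114

Straddling triangles (8 of 20):
  (v1,v0,v3) [+-+] → (0.3862, 0, 0)–(0.3862, 0.280598, 0)  len=0.2806
  (v1,v3,v2) [++-] → (0.3862, 0.280598, 1.29722)–(0.3862, 0, 1.45435)  len=0.3216
  (v3,v0,v4) [+--] → (0.3862, 0.280598, 0)–(0.3862, 1.16537, 0)  len=0.8848
  (v3,v4,v2) [+--] → (0.3862, 1.16537, 0)–(0.3862, 0.280598, 1.29722)  len=1.5702
  (v10,v0,v11) [--+] → (0.3862, -0.280598, 0)–(0.3862, -1.16537, 0)  len=0.8848
  (v10,v11,v2) [-+-] → (0.3862, -1.16537, 0)–(0.3862, -0.280598, 1.29722)  len=1.5702
  (v11,v0,v1) [+-+] → (0.3862, -0.280598, 0)–(0.3862, 0, 0)  len=0.2806
  (v11,v1,v2) [++-] → (0.3862, 0, 1.45435)–(0.3862, -0.280598, 1.29722)  len=0.3216

Chained into 1 loop(s):
  loop 1: 8 segments, perimeter = 6.1144
Total perimeter = 6.114


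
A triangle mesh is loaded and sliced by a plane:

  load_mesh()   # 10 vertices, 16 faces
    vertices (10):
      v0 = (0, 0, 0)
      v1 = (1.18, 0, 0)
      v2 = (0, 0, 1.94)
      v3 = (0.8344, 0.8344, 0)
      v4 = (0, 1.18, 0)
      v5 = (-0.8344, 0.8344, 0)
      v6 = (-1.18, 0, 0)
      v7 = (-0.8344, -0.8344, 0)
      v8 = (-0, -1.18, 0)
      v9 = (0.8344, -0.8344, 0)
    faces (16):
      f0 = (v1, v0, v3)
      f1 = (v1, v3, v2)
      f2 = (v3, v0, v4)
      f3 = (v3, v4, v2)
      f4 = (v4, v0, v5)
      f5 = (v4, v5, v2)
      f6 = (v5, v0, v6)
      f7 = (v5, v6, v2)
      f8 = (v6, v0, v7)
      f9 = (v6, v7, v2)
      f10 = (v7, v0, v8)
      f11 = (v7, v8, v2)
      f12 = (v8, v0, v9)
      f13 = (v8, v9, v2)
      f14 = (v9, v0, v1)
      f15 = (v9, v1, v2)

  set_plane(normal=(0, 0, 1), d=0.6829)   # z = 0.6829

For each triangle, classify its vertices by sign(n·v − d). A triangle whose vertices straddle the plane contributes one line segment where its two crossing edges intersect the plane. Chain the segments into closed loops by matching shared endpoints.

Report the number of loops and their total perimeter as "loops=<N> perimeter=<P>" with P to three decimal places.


Straddling triangles (8 of 16):
  (v1,v3,v2) [--+] → (0.540683, 0.540683, 0.6829)–(0.764628, 0, 0.6829)  len=0.5852
  (v3,v4,v2) [--+] → (0, 0.764628, 0.6829)–(0.540683, 0.540683, 0.6829)  len=0.5852
  (v4,v5,v2) [--+] → (-0.540683, 0.540683, 0.6829)–(0, 0.764628, 0.6829)  len=0.5852
  (v5,v6,v2) [--+] → (-0.764628, 0, 0.6829)–(-0.540683, 0.540683, 0.6829)  len=0.5852
  (v6,v7,v2) [--+] → (-0.540683, -0.540683, 0.6829)–(-0.764628, 0, 0.6829)  len=0.5852
  (v7,v8,v2) [--+] → (0, -0.764628, 0.6829)–(-0.540683, -0.540683, 0.6829)  len=0.5852
  (v8,v9,v2) [--+] → (0.540683, -0.540683, 0.6829)–(0, -0.764628, 0.6829)  len=0.5852
  (v9,v1,v2) [--+] → (0.764628, 0, 0.6829)–(0.540683, -0.540683, 0.6829)  len=0.5852

Chained into 1 loop(s):
  loop 1: 8 segments, perimeter = 4.6818
Total perimeter = 4.682

loops=1 perimeter=4.682
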